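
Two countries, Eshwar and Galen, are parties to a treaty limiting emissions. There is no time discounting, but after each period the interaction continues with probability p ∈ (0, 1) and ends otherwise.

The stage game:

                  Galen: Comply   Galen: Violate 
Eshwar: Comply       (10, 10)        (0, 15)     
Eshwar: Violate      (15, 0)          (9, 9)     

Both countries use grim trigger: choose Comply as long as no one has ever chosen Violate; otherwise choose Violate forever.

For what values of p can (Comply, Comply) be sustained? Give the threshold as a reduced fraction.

5/6

With no time discounting, the continuation probability p plays the role of the discount factor.
Grim-trigger IC: 10/(1−p) ≥ 15 + 9p/(1−p) ⇒ p ≥ (15−10)/(15−9) = 5/6.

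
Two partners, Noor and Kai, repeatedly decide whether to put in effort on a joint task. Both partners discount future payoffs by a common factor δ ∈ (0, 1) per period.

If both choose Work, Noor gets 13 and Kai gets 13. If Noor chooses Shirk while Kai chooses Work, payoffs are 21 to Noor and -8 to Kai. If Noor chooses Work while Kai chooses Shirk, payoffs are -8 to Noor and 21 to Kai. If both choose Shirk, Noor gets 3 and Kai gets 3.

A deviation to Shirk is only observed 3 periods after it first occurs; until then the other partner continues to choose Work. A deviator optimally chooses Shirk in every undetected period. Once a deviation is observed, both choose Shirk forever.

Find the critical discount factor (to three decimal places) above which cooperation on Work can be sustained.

0.763

The best deviation is to choose Shirk for all 3 undetected periods, earning 21 each, then 3 forever once detected.
Deviation value: 21(1−δ^3)/(1−δ) + 3δ^3/(1−δ); cooperation value: 13/(1−δ).
IC: 13 ≥ 21(1−δ^3) + 3δ^3 = 21 − 18δ^3.
So δ^3 ≥ 8/18 = 4/9, giving δ ≥ (4/9)^(1/3) ≈ 0.763.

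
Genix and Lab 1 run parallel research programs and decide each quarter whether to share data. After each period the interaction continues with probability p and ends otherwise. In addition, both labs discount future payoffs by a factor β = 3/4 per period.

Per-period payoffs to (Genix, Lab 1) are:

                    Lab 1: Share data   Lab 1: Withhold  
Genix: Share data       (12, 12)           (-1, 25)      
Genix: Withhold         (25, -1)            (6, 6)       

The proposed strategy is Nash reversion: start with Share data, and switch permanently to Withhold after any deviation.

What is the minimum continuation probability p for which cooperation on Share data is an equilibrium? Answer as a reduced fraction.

52/57

With continuation probability p and discount β, the effective per-period discount factor is βp.
Grim-trigger IC: βp ≥ (25−12)/(25−6) = 13/19.
So p ≥ (13/19)/(3/4) = 52/57.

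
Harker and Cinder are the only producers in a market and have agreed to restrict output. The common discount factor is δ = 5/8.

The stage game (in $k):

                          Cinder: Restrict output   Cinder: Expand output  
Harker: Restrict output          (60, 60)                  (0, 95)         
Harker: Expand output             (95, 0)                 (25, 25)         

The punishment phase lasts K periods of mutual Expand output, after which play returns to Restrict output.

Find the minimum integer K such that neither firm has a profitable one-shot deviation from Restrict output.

Need Σ_{k=1}^{K} δ^k ≥ (95−60)/(60−25) = 1.0000 at δ = 5/8.
At K = 1 the sum is 0.6250 < 1.0000; at K = 2 it is 1.0156 ≥ 1.0000.
So the minimum punishment length is K = 2.

2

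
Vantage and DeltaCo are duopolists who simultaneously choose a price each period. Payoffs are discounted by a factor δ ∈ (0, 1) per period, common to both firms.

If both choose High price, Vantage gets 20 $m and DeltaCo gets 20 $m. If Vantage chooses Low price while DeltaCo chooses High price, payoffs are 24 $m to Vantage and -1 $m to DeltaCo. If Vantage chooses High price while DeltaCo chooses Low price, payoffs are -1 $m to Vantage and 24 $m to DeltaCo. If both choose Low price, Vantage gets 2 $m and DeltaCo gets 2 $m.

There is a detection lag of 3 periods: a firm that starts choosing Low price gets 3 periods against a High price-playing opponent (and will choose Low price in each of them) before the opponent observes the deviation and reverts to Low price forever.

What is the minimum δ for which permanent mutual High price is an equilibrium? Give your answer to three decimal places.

0.567

The best deviation is to choose Low price for all 3 undetected periods, earning 24 each, then 2 forever once detected.
Deviation value: 24(1−δ^3)/(1−δ) + 2δ^3/(1−δ); cooperation value: 20/(1−δ).
IC: 20 ≥ 24(1−δ^3) + 2δ^3 = 24 − 22δ^3.
So δ^3 ≥ 4/22 = 2/11, giving δ ≥ (2/11)^(1/3) ≈ 0.567.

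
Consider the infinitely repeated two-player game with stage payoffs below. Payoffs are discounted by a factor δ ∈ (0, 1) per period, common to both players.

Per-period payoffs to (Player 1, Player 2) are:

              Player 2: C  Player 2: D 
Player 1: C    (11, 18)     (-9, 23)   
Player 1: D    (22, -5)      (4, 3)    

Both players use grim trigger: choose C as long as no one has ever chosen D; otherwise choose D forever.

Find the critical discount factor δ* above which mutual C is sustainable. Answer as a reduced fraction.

Player 1: cooperation gives 11 each period; deviation gives 22 once then 4 forever.
  11/(1−δ) ≥ 22 + 4δ/(1−δ) ⇒ δ ≥ 11/18.
Player 2: cooperation gives 18 each period; deviation gives 23 once then 3 forever.
  δ ≥ 5/20 = 1/4.
Both must hold, so the binding constraint is Player 1's: δ ≥ 11/18.

11/18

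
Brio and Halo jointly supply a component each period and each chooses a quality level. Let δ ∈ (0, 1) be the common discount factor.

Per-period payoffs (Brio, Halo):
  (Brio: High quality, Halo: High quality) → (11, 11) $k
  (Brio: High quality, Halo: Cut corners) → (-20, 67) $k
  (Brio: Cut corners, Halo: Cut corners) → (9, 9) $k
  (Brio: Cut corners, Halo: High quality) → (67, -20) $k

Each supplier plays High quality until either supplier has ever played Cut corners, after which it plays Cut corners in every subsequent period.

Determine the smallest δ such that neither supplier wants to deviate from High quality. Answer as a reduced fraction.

Cooperation forever yields 11 each period: 11/(1−δ).
Deviating yields 67 once, then 9 forever: 67 + 9δ/(1−δ).
No profitable deviation requires 11/(1−δ) ≥ 67 + 9δ/(1−δ).
Multiplying by (1−δ): 11 ≥ 67(1−δ) + 9δ = 67 − 58δ.
So 58δ ≥ 56, i.e. δ ≥ 56/58 = 28/29.

28/29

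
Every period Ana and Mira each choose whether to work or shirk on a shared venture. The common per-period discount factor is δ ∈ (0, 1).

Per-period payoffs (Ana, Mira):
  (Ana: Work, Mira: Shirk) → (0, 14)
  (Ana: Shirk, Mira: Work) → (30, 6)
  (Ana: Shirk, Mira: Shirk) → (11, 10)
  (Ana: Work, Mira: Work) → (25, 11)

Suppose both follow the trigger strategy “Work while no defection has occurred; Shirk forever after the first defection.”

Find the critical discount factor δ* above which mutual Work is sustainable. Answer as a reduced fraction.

Ana: cooperation gives 25 each period; deviation gives 30 once then 11 forever.
  25/(1−δ) ≥ 30 + 11δ/(1−δ) ⇒ δ ≥ 5/19.
Mira: cooperation gives 11 each period; deviation gives 14 once then 10 forever.
  δ ≥ 3/4.
Both must hold, so the binding constraint is Mira's: δ ≥ 3/4.

3/4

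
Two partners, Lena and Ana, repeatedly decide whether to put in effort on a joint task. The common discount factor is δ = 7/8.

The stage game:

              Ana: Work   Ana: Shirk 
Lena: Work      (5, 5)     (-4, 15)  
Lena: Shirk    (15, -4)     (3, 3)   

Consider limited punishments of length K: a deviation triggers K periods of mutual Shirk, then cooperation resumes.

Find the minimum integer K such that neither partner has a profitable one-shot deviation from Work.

No profitable deviation requires (5−3)(δ+…+δ^K) ≥ 15−5, i.e. δ+…+δ^K ≥ 5 ≈ 5.0000.
With δ = 7/8, the partial sums are K=1: 0.8750, K=2: 1.6406, …, K=8: 4.5947, K=9: 4.8954, K=10: 5.1585.
K = 10 is the first length at which the sum reaches 5.0000.

10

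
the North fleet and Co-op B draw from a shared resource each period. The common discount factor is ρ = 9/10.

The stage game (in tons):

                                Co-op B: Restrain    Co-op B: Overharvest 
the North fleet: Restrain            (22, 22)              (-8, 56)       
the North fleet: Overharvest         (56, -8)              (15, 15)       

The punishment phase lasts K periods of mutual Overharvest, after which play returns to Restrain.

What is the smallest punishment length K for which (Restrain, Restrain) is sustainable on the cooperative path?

8

IC: ρ(1−ρ^K)/(1−ρ) ≥ (56−22)/(22−15) = 34/7.
With ρ = 9/10: need 1 − ρ^K ≥ 34/7·(1−9/10)/(9/10), i.e. ρ^K ≤ 0.4603.
Since (9/10)^7 = 0.4783 and (9/10)^8 = 0.4305, the smallest such K is 8.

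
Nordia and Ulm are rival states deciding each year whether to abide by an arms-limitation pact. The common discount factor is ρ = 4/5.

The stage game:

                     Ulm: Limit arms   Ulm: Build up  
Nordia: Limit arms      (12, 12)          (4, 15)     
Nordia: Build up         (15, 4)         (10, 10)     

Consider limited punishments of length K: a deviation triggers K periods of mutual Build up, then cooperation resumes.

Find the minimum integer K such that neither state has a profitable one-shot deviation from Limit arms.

IC: ρ(1−ρ^K)/(1−ρ) ≥ (15−12)/(12−10) = 3/2.
With ρ = 4/5: need 1 − ρ^K ≥ 3/2·(1−4/5)/(4/5), i.e. ρ^K ≤ 0.6250.
Since (4/5)^2 = 0.6400 and (4/5)^3 = 0.5120, the smallest such K is 3.

3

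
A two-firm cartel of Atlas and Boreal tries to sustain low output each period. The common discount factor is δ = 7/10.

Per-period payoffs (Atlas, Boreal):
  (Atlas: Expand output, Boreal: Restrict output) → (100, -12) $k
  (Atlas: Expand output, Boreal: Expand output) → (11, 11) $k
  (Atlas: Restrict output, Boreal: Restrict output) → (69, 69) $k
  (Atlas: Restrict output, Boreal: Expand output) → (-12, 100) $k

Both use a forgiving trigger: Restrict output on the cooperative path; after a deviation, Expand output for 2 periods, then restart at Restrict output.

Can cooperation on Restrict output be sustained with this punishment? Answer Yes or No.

A one-shot deviation gives 100 now, then 11 for 2 periods, then back to 69.
Gain from deviating: (100−69) today; loss: (69−11) in each of the next 2 periods.
No-deviation condition: (69−11)(δ+…+δ^2) ≥ 100−69, i.e. δ+…+δ^2 ≥ 31/58.
At δ = 7/10: δ+…+δ^2 = 1.1900 ≥ 0.5345.
So cooperation is sustainable.

Yes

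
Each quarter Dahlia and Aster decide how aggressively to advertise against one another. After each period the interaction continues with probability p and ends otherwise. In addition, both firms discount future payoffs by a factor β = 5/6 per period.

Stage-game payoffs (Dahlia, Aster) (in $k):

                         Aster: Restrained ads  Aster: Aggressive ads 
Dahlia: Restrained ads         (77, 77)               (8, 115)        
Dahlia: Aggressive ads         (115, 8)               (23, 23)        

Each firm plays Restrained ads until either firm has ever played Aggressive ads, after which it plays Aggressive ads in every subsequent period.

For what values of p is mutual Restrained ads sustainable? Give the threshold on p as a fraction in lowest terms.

With continuation probability p and discount β, the effective per-period discount factor is βp.
Grim-trigger IC: βp ≥ (115−77)/(115−23) = 19/46.
So p ≥ (19/46)/(5/6) = 57/115.

57/115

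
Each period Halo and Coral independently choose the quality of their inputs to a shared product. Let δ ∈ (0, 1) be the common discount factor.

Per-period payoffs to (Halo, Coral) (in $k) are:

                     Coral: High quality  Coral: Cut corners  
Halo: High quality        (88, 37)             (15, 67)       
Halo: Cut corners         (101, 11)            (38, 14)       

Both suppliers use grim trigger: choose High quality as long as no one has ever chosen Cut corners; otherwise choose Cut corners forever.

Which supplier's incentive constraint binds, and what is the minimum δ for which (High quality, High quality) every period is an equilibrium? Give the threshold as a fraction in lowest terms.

Coral; δ ≥ 30/53

For Halo: deviation gain 101−88 = 13, per-period punishment loss 88−38 = 50. IC gives δ ≥ 13/63.
For Coral: gain 30, loss 23 per period, so δ ≥ 30/53.
The tighter constraint is Coral's, so cooperation needs δ ≥ 30/53.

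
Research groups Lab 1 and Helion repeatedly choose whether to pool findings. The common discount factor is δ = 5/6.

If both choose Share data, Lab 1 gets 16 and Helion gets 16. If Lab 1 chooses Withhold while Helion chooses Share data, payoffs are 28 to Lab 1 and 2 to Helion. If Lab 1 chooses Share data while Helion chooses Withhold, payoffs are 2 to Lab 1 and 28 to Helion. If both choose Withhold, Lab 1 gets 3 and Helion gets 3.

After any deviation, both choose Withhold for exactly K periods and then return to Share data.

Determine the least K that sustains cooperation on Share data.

Need Σ_{k=1}^{K} δ^k ≥ (28−16)/(16−3) = 0.9231 at δ = 5/6.
At K = 1 the sum is 0.8333 < 0.9231; at K = 2 it is 1.5278 ≥ 0.9231.
So the minimum punishment length is K = 2.

2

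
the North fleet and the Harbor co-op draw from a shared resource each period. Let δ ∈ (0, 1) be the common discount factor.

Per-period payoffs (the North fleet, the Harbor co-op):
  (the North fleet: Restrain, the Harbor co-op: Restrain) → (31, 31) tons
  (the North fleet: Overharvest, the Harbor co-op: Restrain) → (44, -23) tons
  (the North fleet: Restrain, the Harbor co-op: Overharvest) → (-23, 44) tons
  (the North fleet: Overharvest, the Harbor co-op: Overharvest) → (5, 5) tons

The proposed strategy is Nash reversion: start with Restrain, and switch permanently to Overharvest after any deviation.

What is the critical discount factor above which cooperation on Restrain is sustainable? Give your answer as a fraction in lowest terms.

1/3

One-period gain from deviating is 44 − 31 = 13. The loss is 31 − 5 = 26 in every subsequent period, with present value 26·δ/(1−δ).
Deviation is unprofitable when 26·δ/(1−δ) ≥ 13, i.e. δ/(1−δ) ≥ 1/2.
Equivalently δ ≥ 13/(13+26) = 1/3.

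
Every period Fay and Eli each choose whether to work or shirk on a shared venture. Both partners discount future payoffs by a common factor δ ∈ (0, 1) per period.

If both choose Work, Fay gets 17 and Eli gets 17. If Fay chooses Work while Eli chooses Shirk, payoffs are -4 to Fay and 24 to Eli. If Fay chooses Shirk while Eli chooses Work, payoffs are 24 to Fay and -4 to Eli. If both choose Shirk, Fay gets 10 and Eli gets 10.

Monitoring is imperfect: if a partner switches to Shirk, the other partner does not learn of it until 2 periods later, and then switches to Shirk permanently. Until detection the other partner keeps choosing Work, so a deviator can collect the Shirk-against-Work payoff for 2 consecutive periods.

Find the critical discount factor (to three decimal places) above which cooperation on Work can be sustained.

The best deviation is to choose Shirk for all 2 undetected periods, earning 24 each, then 10 forever once detected.
Deviation value: 24(1−δ^2)/(1−δ) + 10δ^2/(1−δ); cooperation value: 17/(1−δ).
IC: 17 ≥ 24(1−δ^2) + 10δ^2 = 24 − 14δ^2.
So δ^2 ≥ 7/14 = 1/2, giving δ ≥ (1/2)^(1/2) ≈ 0.707.

0.707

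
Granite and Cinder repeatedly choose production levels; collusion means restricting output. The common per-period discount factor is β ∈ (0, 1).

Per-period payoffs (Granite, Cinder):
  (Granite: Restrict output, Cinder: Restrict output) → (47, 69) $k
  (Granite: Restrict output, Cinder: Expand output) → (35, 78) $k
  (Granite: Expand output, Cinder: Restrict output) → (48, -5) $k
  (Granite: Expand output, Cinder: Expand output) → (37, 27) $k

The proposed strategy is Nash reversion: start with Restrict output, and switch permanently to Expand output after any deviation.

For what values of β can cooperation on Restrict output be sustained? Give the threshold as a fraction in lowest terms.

3/17

Granite: cooperation gives 47 each period; deviation gives 48 once then 37 forever.
  47/(1−β) ≥ 48 + 37β/(1−β) ⇒ β ≥ 1/11.
Cinder: cooperation gives 69 each period; deviation gives 78 once then 27 forever.
  β ≥ 9/51 = 3/17.
Both must hold, so the binding constraint is Cinder's: β ≥ 3/17.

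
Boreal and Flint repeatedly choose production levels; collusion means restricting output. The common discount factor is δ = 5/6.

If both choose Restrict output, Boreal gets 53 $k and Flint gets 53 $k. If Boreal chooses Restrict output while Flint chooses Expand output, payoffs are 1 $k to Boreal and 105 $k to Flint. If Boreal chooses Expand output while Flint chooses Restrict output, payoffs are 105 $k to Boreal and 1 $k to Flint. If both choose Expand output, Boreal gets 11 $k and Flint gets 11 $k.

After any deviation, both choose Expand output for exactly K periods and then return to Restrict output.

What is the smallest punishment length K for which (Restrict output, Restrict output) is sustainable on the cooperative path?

2

No profitable deviation requires (53−11)(δ+…+δ^K) ≥ 105−53, i.e. δ+…+δ^K ≥ 26/21 ≈ 1.2381.
With δ = 5/6, the partial sums are K=1: 0.8333, K=2: 1.5278.
K = 2 is the first length at which the sum reaches 1.2381.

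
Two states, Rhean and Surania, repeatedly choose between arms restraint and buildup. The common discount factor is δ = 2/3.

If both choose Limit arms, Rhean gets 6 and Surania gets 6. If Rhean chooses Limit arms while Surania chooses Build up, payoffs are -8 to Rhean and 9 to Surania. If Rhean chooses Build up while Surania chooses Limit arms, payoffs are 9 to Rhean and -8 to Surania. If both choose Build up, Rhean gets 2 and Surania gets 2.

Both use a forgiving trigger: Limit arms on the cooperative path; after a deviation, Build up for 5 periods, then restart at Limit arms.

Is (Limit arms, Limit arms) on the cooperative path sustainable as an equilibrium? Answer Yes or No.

IC: δ+…+δ^5 ≥ (9−6)/(6−2) = 3/4.
At δ = 2/3: partial sum = 1.7366 ≥ 0.7500. Cooperation sustainable.

Yes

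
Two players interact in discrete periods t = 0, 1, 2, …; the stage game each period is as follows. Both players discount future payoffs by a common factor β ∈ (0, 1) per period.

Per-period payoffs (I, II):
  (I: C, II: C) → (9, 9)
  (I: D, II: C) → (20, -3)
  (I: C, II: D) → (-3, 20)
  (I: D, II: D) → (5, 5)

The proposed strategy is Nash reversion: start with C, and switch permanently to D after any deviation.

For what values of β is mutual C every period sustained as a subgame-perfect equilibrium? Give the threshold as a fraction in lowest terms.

11/15

Cooperation forever yields 9 each period: 9/(1−β).
Deviating yields 20 once, then 5 forever: 20 + 5β/(1−β).
No profitable deviation requires 9/(1−β) ≥ 20 + 5β/(1−β).
Multiplying by (1−β): 9 ≥ 20(1−β) + 5β = 20 − 15β.
So 15β ≥ 11, i.e. β ≥ 11/15.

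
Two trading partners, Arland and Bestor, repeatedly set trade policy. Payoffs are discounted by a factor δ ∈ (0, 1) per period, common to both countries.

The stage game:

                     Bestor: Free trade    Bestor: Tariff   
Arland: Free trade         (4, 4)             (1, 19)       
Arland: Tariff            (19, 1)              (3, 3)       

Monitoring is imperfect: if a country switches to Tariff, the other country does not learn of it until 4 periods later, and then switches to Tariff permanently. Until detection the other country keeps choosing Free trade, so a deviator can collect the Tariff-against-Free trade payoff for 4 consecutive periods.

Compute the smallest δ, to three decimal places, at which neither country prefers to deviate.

0.984

The best deviation is to choose Tariff for all 4 undetected periods, earning 19 each, then 3 forever once detected.
Deviation value: 19(1−δ^4)/(1−δ) + 3δ^4/(1−δ); cooperation value: 4/(1−δ).
IC: 4 ≥ 19(1−δ^4) + 3δ^4 = 19 − 16δ^4.
So δ^4 ≥ 15/16, giving δ ≥ (15/16)^(1/4) ≈ 0.984.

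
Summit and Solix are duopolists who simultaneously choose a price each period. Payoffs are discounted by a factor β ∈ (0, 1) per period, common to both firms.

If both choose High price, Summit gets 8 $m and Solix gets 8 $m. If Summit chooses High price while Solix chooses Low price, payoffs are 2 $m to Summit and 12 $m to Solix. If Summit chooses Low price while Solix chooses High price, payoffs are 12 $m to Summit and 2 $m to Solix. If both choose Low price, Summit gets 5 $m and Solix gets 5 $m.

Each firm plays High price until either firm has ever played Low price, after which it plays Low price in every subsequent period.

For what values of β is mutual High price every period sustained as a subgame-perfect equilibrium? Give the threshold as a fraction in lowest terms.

Cooperation forever yields 8 each period: 8/(1−β).
Deviating yields 12 once, then 5 forever: 12 + 5β/(1−β).
No profitable deviation requires 8/(1−β) ≥ 12 + 5β/(1−β).
Multiplying by (1−β): 8 ≥ 12(1−β) + 5β = 12 − 7β.
So 7β ≥ 4, i.e. β ≥ 4/7.

4/7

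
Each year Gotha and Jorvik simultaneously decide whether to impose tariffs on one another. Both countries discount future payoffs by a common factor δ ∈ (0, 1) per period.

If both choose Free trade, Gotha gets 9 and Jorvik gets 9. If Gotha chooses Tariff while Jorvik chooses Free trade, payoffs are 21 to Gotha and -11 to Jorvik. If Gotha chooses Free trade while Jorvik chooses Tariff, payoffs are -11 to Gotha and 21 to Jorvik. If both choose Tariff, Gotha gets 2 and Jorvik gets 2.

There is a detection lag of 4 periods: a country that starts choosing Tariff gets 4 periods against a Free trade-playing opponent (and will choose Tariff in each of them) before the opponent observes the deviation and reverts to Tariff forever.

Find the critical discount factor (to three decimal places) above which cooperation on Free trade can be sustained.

0.891

Deviating for the 4 undetected periods gains 21−9 = 12 per period over cooperation, then loses 9−2 = 7 per period forever once punishment starts.
Gain: 12(1 + δ + … + δ^3); loss: 7·δ^4/(1−δ).
No profitable deviation ⇔ 12(1−δ^4) ≤ 7·δ^4, i.e. δ^4 ≥ 12/(12+7) = 12/19.
Hence δ ≥ (12/19)^(1/4) ≈ 0.891.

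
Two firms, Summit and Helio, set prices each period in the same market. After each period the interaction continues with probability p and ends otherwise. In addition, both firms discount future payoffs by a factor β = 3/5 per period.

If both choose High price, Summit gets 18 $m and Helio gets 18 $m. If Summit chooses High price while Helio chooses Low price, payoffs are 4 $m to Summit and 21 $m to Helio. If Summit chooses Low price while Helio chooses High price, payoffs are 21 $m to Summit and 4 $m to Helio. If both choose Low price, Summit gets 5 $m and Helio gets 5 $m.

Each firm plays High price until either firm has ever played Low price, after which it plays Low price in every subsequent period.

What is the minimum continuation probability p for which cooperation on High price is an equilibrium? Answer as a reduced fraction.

5/16

Expected continuation weight on next period's payoff is β·p = 3/5·p, which plays the role of the discount factor.
Cooperation requires 3/5·p ≥ (21−18)/(21−5) = 3/16, hence p ≥ 5/16.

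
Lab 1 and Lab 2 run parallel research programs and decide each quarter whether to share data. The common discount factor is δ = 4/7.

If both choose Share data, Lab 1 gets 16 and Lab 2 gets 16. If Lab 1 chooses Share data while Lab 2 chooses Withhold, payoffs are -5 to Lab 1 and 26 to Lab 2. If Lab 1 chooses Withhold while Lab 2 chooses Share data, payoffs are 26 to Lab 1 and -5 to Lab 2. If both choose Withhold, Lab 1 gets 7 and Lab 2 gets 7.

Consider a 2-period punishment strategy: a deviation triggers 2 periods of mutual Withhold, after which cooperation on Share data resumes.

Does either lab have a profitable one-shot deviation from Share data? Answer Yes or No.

Yes

IC: δ+…+δ^2 ≥ (26−16)/(16−7) = 10/9.
At δ = 4/7: partial sum = 0.8980 < 1.1111. Cooperation not sustainable.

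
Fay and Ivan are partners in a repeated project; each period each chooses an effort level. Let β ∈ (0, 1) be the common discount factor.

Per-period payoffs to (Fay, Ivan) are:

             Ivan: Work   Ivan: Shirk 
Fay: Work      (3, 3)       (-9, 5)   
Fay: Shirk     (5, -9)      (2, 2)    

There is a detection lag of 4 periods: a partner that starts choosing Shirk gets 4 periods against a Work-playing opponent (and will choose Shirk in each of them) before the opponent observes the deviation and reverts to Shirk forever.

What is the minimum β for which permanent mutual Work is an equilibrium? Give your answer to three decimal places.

A deviator earns 5 for 4 periods, then 2 forever; cooperating earns 3 forever. Multiplying the IC by (1−β):
3 ≥ 5(1−β^4) + 2β^4, so 3·β^4 ≥ 2 and β^4 ≥ 2/3.
β ≥ (2/3)^(1/4) ≈ 0.904.

0.904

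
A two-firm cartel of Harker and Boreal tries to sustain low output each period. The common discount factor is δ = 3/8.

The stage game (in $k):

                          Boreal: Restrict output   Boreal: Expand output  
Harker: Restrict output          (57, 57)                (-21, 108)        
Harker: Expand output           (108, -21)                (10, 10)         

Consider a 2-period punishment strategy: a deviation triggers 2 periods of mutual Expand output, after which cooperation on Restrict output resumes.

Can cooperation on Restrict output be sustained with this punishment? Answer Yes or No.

No

Comparing payoff streams over the 3 periods until play realigns: cooperate → 57(1+δ+…+δ^2); deviate → 108 + 10(δ+…+δ^2).
Cooperation is sustained iff (57−10)(δ+…+δ^2) ≥ 108−57.
δ+…+δ^2 = 3/8·(1−(3/8)^2)/(1−3/8) = 0.5156, and (108−57)/(57−10) = 1.0851.
0.5156 < 1.0851, so cooperation is not sustainable.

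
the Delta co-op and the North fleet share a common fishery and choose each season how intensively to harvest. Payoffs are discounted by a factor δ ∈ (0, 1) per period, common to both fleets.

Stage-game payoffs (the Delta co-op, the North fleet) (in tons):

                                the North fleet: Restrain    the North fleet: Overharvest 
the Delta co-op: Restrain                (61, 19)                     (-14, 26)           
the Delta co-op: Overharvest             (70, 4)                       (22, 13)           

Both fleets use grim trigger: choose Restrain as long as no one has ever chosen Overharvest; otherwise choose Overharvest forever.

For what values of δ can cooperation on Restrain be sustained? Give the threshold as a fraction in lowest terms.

the Delta co-op: cooperation gives 61 each period; deviation gives 70 once then 22 forever.
  61/(1−δ) ≥ 70 + 22δ/(1−δ) ⇒ δ ≥ 9/48 = 3/16.
the North fleet: cooperation gives 19 each period; deviation gives 26 once then 13 forever.
  δ ≥ 7/13.
Both must hold, so the binding constraint is the North fleet's: δ ≥ 7/13.

7/13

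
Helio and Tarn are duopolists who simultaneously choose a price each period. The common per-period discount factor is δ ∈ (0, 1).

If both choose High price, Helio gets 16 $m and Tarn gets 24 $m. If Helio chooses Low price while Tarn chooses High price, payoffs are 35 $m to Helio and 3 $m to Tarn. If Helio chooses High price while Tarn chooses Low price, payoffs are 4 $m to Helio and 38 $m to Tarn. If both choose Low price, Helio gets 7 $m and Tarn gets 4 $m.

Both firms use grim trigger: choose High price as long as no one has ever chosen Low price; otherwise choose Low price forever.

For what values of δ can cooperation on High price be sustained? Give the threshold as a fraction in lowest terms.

Helio: cooperation gives 16 each period; deviation gives 35 once then 7 forever.
  16/(1−δ) ≥ 35 + 7δ/(1−δ) ⇒ δ ≥ 19/28.
Tarn: cooperation gives 24 each period; deviation gives 38 once then 4 forever.
  δ ≥ 14/34 = 7/17.
Both must hold, so the binding constraint is Helio's: δ ≥ 19/28.

19/28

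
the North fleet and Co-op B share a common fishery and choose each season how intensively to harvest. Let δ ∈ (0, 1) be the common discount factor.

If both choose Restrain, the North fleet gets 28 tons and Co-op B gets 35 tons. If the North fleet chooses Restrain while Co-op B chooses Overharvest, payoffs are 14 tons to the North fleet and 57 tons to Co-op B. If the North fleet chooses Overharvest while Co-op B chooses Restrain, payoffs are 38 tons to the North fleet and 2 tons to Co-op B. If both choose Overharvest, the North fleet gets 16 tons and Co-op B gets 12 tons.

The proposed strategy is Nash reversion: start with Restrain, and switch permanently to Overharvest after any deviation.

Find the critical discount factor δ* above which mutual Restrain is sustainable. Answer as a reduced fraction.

the North fleet: cooperation gives 28 each period; deviation gives 38 once then 16 forever.
  28/(1−δ) ≥ 38 + 16δ/(1−δ) ⇒ δ ≥ 10/22 = 5/11.
Co-op B: cooperation gives 35 each period; deviation gives 57 once then 12 forever.
  δ ≥ 22/45.
Both must hold, so the binding constraint is Co-op B's: δ ≥ 22/45.

22/45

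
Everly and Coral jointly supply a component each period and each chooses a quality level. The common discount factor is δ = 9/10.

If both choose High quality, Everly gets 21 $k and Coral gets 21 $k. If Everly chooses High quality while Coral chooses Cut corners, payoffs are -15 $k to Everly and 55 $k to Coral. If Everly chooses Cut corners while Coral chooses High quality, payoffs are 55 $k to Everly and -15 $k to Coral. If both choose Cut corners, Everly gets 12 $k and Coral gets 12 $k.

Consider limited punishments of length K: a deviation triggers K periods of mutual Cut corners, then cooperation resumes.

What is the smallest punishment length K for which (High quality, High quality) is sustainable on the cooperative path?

IC: δ(1−δ^K)/(1−δ) ≥ (55−21)/(21−12) = 34/9.
With δ = 9/10: need 1 − δ^K ≥ 34/9·(1−9/10)/(9/10), i.e. δ^K ≤ 0.5802.
Since (9/10)^5 = 0.5905 and (9/10)^6 = 0.5314, the smallest such K is 6.

6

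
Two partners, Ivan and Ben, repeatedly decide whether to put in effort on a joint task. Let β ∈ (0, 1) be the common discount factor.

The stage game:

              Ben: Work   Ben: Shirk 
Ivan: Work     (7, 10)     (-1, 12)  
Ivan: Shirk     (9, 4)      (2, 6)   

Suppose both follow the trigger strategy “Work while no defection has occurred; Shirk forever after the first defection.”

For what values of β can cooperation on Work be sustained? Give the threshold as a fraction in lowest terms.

For Ivan: deviation gain 9−7 = 2, per-period punishment loss 7−2 = 5. IC gives β ≥ 2/7.
For Ben: gain 2, loss 4 per period, so β ≥ 2/6 = 1/3.
The tighter constraint is Ben's, so cooperation needs β ≥ 1/3.

1/3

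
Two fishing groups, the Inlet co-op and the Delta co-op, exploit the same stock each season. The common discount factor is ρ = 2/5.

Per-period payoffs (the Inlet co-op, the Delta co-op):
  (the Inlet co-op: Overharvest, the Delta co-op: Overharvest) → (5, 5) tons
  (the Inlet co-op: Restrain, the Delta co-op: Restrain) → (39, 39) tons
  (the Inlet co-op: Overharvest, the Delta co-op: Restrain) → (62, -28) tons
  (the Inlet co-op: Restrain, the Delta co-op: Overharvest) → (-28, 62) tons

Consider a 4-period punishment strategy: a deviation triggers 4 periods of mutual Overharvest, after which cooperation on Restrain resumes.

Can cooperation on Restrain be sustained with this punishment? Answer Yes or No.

IC: ρ+…+ρ^4 ≥ (62−39)/(39−5) = 23/34.
At ρ = 2/5: partial sum = 0.6496 < 0.6765. Cooperation not sustainable.

No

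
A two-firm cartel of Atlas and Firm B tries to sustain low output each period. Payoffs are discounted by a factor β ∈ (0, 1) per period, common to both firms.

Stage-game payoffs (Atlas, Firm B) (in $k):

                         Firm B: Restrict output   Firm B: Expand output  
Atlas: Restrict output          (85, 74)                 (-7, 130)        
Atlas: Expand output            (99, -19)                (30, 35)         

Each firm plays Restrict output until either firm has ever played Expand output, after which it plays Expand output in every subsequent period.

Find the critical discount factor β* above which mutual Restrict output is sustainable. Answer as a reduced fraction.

Atlas's threshold: (99−85)/(99−30) = 14/69.
Firm B's threshold: (130−74)/(130−35) = 56/95.
14/69 < 56/95, so Firm B binds and β* = 56/95.

56/95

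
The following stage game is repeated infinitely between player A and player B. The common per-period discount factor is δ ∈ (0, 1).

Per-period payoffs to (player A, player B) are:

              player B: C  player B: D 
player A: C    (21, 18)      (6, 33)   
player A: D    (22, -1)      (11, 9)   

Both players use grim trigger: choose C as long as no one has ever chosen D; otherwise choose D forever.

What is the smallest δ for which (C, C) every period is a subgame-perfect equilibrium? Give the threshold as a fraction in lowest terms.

player A's threshold: (22−21)/(22−11) = 1/11.
player B's threshold: (33−18)/(33−9) = 5/8.
1/11 < 5/8, so player B binds and δ* = 5/8.

5/8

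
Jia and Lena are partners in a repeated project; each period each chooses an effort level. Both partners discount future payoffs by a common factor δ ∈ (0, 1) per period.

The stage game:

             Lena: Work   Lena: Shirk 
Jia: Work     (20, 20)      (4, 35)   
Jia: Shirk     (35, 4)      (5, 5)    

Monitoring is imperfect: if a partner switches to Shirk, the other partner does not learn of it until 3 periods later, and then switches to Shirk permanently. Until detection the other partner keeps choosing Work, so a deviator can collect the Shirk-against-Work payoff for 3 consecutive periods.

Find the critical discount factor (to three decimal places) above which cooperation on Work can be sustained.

The best deviation is to choose Shirk for all 3 undetected periods, earning 35 each, then 5 forever once detected.
Deviation value: 35(1−δ^3)/(1−δ) + 5δ^3/(1−δ); cooperation value: 20/(1−δ).
IC: 20 ≥ 35(1−δ^3) + 5δ^3 = 35 − 30δ^3.
So δ^3 ≥ 15/30 = 1/2, giving δ ≥ (1/2)^(1/3) ≈ 0.794.

0.794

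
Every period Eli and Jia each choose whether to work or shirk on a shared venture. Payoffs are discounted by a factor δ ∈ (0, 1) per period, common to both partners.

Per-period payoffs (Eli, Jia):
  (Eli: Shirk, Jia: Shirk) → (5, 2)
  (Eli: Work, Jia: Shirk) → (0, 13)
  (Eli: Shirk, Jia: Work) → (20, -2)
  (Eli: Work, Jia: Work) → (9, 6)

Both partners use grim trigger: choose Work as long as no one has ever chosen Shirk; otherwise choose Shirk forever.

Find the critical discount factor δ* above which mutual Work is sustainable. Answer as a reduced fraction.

For Eli: deviation gain 20−9 = 11, per-period punishment loss 9−5 = 4. IC gives δ ≥ 11/15.
For Jia: gain 7, loss 4 per period, so δ ≥ 7/11.
The tighter constraint is Eli's, so cooperation needs δ ≥ 11/15.

11/15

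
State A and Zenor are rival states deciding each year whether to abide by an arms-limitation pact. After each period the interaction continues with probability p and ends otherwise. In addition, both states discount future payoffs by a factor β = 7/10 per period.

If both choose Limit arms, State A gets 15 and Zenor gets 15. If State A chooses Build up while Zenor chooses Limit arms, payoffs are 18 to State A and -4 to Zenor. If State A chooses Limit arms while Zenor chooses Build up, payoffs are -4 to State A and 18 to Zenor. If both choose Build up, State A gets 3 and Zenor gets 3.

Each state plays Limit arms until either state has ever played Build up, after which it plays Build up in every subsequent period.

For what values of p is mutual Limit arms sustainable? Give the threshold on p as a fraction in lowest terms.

2/7

Expected continuation weight on next period's payoff is β·p = 7/10·p, which plays the role of the discount factor.
Cooperation requires 7/10·p ≥ (18−15)/(18−3) = 1/5, hence p ≥ 2/7.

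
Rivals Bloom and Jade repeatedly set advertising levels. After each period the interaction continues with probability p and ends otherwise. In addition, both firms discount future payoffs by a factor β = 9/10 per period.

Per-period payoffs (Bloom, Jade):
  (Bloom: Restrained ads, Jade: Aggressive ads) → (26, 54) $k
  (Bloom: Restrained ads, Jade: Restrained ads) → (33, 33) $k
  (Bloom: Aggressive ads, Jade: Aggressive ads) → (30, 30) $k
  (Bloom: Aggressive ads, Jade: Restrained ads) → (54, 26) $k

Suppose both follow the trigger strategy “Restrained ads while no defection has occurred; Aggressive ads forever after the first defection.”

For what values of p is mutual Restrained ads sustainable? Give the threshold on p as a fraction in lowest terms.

35/36

With continuation probability p and discount β, the effective per-period discount factor is βp.
Grim-trigger IC: βp ≥ (54−33)/(54−30) = 7/8.
So p ≥ (7/8)/(9/10) = 35/36.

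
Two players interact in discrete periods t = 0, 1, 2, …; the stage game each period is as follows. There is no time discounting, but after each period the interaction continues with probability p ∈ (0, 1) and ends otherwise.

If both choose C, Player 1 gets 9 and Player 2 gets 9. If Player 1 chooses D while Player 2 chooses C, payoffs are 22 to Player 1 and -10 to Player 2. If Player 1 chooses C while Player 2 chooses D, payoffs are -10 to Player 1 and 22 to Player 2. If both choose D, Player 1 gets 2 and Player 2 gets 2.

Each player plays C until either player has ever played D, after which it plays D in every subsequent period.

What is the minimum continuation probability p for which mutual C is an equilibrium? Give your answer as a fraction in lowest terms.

With no time discounting, the continuation probability p plays the role of the discount factor.
Grim-trigger IC: 9/(1−p) ≥ 22 + 2p/(1−p) ⇒ p ≥ (22−9)/(22−2) = 13/20.

13/20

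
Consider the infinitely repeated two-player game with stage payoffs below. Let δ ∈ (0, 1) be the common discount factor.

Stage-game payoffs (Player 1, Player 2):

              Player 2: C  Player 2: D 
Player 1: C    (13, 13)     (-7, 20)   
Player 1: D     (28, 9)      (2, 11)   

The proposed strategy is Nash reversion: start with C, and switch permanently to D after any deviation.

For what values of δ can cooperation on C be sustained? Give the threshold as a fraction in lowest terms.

7/9

Player 1's threshold: (28−13)/(28−2) = 15/26.
Player 2's threshold: (20−13)/(20−11) = 7/9.
15/26 < 7/9, so Player 2 binds and δ* = 7/9.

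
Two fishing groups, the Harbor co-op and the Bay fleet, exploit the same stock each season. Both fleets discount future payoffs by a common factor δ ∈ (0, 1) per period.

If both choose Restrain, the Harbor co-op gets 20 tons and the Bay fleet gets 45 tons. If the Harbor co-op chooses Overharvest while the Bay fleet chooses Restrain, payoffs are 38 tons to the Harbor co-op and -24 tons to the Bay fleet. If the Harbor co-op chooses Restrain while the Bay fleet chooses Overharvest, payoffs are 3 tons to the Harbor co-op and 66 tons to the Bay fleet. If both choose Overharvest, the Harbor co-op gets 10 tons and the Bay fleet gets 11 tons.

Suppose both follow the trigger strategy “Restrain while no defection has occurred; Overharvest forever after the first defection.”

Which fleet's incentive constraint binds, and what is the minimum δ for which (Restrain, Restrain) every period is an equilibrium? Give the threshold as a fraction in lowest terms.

the Harbor co-op: cooperation gives 20 each period; deviation gives 38 once then 10 forever.
  20/(1−δ) ≥ 38 + 10δ/(1−δ) ⇒ δ ≥ 18/28 = 9/14.
the Bay fleet: cooperation gives 45 each period; deviation gives 66 once then 11 forever.
  δ ≥ 21/55.
Both must hold, so the binding constraint is the Harbor co-op's: δ ≥ 9/14.

the Harbor co-op; δ ≥ 9/14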